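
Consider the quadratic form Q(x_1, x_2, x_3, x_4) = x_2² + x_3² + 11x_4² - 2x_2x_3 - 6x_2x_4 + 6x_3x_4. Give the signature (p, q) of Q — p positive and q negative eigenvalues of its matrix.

(2, 0)

Write A = [[0, 0, 0, 0], [0, 1, -1, -3], [0, -1, 1, 3], [0, -3, 3, 11]].
Applying the same elementary operations to the rows and columns of A produces a congruent diagonal matrix with entries 0, 1, 0, 2.
That gives 2 positive, 2 zero pivots.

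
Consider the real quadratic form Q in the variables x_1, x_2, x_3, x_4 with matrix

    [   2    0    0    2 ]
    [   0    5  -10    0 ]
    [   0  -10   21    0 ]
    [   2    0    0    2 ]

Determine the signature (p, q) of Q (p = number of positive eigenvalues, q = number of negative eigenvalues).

Row-reducing A symmetrically gives the diagonal entries 2, 5, 1, 0.
So there are 3 positive, 1 zero pivots.

(3, 0)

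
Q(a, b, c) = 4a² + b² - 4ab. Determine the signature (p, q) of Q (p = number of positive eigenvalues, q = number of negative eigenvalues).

The associated matrix is A = [[4, -2, 0], [-2, 1, 0], [0, 0, 0]].
Applying the same elementary operations to the rows and columns of A produces a congruent diagonal matrix with entries 4, 0, 0.
That gives 1 positive, 2 zero pivots.

(1, 0)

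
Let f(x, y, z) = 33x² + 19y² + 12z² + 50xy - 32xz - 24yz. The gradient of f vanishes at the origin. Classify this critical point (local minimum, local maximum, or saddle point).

local minimum

The Hessian at the origin is H = [[66, 50, -32], [50, 38, -24], [-32, -24, 24]].
Congruent diagonalization of H (simultaneous row and column reduction) yields pivots 66, 4/33, 8.
That gives 3 positive pivots.
H is positive definite, so the origin is a strict local minimum.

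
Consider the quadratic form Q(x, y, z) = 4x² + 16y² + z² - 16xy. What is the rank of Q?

2

Write A = [[4, -8, 0], [-8, 16, 0], [0, 0, 1]].
Applying the same elementary operations to the rows and columns of A produces a congruent diagonal matrix with entries 4, 0, 1.
That gives 2 positive, 1 zero pivots.
The rank is the number of nonzero pivots: 2.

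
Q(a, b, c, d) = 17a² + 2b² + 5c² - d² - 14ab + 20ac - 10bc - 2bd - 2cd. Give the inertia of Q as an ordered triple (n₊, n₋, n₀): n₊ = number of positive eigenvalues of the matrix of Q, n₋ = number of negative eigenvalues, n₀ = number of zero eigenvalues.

(2, 1, 1)

Write A = [[17, -7, 10, 0], [-7, 2, -5, -1], [10, -5, 5, -1], [0, -1, -1, -1]].
Congruent diagonalization of A (simultaneous row and column reduction) yields pivots 17, -15/17, 0, 2/15.
That gives 2 positive, 1 negative, 1 zero pivots.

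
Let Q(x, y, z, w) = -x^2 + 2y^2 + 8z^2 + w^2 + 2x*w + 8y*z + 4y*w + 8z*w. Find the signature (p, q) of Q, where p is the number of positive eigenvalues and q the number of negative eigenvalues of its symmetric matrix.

The symmetric matrix is A = [[-1, 0, 0, 1], [0, 2, 4, 2], [0, 4, 8, 4], [1, 2, 4, 1]].
Row-reducing A symmetrically gives the diagonal entries -1, 2, 0, 0.
That gives 1 positive, 1 negative, 2 zero pivots.

(1, 1)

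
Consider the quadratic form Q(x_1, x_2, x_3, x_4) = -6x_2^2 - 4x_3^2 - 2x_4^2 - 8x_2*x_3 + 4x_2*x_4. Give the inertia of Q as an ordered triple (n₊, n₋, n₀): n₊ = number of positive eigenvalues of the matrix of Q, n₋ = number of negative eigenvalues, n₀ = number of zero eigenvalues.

(0, 2, 2)

The symmetric matrix is A = [[0, 0, 0, 0], [0, -6, -4, 2], [0, -4, -4, 0], [0, 2, 0, -2]].
Symmetric row and column elimination reduces A to a congruent diagonal form with pivots 0, -6, -4/3, 0.
So there are 2 negative, 2 zero pivots.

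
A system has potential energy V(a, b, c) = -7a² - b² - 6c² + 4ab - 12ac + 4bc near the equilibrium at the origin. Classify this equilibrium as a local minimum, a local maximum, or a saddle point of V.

local maximum

The Hessian at the origin is H = [[-14, 4, -12], [4, -2, 4], [-12, 4, -12]].
Row-reducing H symmetrically gives the diagonal entries -14, -6/7, -4/3.
So there are 3 negative pivots.
H is negative definite, so the origin is a strict local maximum.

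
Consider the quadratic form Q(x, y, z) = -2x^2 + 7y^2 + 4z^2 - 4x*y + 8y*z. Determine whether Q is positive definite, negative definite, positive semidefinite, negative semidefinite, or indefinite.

indefinite

The symmetric matrix is A = [[-2, -2, 0], [-2, 7, 4], [0, 4, 4]].
Symmetric row and column elimination reduces A to a congruent diagonal form with pivots -2, 9, 20/9.
That gives 2 positive, 1 negative pivots.
Hence Q is indefinite.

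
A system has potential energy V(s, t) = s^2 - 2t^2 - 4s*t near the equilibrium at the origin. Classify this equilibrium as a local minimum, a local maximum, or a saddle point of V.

The Hessian at the origin is H = [[2, -4], [-4, -4]].
det H = 2·-4 − (-4)² = -24 < 0, so H is indefinite.
Therefore the origin is a saddle point.

saddle point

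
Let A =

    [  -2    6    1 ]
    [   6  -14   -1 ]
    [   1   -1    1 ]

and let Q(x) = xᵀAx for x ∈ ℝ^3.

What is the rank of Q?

Symmetric row and column elimination reduces A to a congruent diagonal form with pivots -2, 4, 1/2.
So there are 2 positive, 1 negative pivots.
The rank is the number of nonzero pivots: 3.

3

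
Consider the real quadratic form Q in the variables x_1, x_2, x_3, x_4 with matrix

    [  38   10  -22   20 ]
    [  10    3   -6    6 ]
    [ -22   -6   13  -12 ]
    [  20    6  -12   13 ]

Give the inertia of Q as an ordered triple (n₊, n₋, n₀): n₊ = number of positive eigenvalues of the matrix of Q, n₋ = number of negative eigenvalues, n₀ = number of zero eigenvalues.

Congruent diagonalization of A (simultaneous row and column reduction) yields pivots 38, 7/19, 1/7, 1.
So there are 4 positive pivots.

(4, 0, 0)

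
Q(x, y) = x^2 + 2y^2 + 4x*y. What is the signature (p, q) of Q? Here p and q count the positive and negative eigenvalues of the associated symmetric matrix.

Write A = [[1, 2], [2, 2]].
Congruent diagonalization of A (simultaneous row and column reduction) yields pivots 1, -2.
That gives 1 positive, 1 negative pivots.

(1, 1)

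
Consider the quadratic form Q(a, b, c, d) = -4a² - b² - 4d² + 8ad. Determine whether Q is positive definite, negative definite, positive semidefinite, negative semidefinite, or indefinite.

negative semidefinite

Write A = [[-4, 0, 0, 4], [0, -1, 0, 0], [0, 0, 0, 0], [4, 0, 0, -4]].
Applying the same elementary operations to the rows and columns of A produces a congruent diagonal matrix with entries -4, -1, 0, 0.
That gives 2 negative, 2 zero pivots.
Hence Q is negative semidefinite.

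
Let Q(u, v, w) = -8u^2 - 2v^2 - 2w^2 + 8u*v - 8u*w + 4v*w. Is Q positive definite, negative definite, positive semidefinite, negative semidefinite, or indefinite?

The associated matrix is A = [[-8, 4, -4], [4, -2, 2], [-4, 2, -2]].
Symmetric row and column elimination reduces A to a congruent diagonal form with pivots -8, 0, 0.
So there are 1 negative, 2 zero pivots.
Hence Q is negative semidefinite.

negative semidefinite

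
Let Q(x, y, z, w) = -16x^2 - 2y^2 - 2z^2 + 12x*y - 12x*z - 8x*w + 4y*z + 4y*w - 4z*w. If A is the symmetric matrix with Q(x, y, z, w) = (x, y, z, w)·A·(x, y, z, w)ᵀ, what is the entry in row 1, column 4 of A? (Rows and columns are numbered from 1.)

-4

The coefficient of x·w in Q is -8. For a symmetric A this equals A[1,4] + A[4,1] = 2·A[1,4].
So A[1,4] = -8/2 = -4.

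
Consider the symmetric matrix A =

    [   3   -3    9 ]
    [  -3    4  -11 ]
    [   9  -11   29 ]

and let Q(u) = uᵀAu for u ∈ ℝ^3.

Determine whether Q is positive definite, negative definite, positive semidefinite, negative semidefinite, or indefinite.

indefinite

Row-reducing A symmetrically gives the diagonal entries 3, 1, -2.
So there are 2 positive, 1 negative pivots.
Hence Q is indefinite.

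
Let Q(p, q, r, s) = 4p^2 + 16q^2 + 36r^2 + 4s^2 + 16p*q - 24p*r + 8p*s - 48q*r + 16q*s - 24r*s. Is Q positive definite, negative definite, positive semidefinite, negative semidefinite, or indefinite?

positive semidefinite

The symmetric matrix is A = [[4, 8, -12, 4], [8, 16, -24, 8], [-12, -24, 36, -12], [4, 8, -12, 4]].
Applying the same elementary operations to the rows and columns of A produces a congruent diagonal matrix with entries 4, 0, 0, 0.
So there are 1 positive, 3 zero pivots.
Hence Q is positive semidefinite.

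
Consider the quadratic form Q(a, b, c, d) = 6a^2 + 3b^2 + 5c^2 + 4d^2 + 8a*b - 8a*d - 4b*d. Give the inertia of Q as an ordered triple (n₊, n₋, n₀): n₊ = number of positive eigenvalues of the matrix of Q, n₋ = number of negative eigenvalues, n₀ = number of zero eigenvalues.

(3, 0, 1)

Write A = [[6, 4, 0, -4], [4, 3, 0, -2], [0, 0, 5, 0], [-4, -2, 0, 4]].
Congruent diagonalization of A (simultaneous row and column reduction) yields pivots 6, 1/3, 5, 0.
So there are 3 positive, 1 zero pivots.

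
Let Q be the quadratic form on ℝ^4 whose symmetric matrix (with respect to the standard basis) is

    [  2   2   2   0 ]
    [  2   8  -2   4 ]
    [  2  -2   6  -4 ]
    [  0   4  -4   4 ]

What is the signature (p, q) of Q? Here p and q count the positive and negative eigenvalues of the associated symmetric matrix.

(3, 0)

Applying the same elementary operations to the rows and columns of A produces a congruent diagonal matrix with entries 2, 6, 4/3, 0.
Counting signs: 3 positive, 1 zero.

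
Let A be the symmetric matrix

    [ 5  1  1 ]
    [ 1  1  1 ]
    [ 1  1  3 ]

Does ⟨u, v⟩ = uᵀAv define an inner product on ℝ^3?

yes

Leading principal minors: Δ_1 = 5, Δ_2 = 4, Δ_3 = 8.
All leading principal minors are positive, so by Sylvester's criterion Q is positive definite.
⟨·,·⟩ is an inner product exactly when A is positive definite.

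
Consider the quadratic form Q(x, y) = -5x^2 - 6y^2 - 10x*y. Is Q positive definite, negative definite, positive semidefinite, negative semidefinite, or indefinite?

negative definite

The associated matrix is A = [[-5, -5], [-5, -6]].
Row-reducing A symmetrically gives the diagonal entries -5, -1.
Counting signs: 2 negative.
Hence Q is negative definite.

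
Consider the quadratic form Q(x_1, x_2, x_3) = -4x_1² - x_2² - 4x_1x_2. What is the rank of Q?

1

The symmetric matrix is A = [[-4, -2, 0], [-2, -1, 0], [0, 0, 0]].
Row-reducing A symmetrically gives the diagonal entries -4, 0, 0.
That gives 1 negative, 2 zero pivots.
The rank is the number of nonzero pivots: 1.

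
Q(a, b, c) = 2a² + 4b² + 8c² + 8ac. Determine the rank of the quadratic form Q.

The associated matrix is A = [[2, 0, 4], [0, 4, 0], [4, 0, 8]].
Symmetric row and column elimination reduces A to a congruent diagonal form with pivots 2, 4, 0.
That gives 2 positive, 1 zero pivots.
The rank is the number of nonzero pivots: 2.

2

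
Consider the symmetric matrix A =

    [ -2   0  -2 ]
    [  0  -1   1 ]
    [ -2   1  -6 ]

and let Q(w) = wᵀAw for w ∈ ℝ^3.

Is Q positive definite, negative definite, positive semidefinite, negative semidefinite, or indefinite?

negative definite

Leading principal minors: Δ_1 = -2, Δ_2 = 2, Δ_3 = -6.
The signs alternate starting with Δ_1 < 0, so by Sylvester's criterion Q is negative definite.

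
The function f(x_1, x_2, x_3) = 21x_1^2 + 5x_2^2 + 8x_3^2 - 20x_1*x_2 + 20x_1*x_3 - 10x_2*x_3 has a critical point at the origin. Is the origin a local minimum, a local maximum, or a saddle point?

local minimum

The Hessian at the origin is H = [[42, -20, 20], [-20, 10, -10], [20, -10, 16]].
Applying the same elementary operations to the rows and columns of H produces a congruent diagonal matrix with entries 42, 10/21, 6.
That gives 3 positive pivots.
H is positive definite, so the origin is a strict local minimum.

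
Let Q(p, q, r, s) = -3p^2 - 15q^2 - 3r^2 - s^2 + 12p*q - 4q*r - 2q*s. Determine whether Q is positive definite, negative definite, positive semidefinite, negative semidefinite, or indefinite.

Write A = [[-3, 6, 0, 0], [6, -15, -2, -1], [0, -2, -3, 0], [0, -1, 0, -1]].
Congruent diagonalization of A (simultaneous row and column reduction) yields pivots -3, -3, -5/3, -2/5.
Counting signs: 4 negative.
Hence Q is negative definite.

negative definite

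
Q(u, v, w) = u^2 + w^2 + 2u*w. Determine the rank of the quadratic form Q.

The symmetric matrix is A = [[1, 0, 1], [0, 0, 0], [1, 0, 1]].
Row-reducing A symmetrically gives the diagonal entries 1, 0, 0.
Counting signs: 1 positive, 2 zero.
The rank is the number of nonzero pivots: 1.

1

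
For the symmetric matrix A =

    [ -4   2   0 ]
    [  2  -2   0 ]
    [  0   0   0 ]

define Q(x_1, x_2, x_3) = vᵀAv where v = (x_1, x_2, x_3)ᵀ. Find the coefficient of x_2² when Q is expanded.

-2

The coefficient of x_2² is the diagonal entry A[2,2] = -2.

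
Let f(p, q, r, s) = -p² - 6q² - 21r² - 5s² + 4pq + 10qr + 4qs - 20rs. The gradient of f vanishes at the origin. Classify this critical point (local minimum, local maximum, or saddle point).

local maximum

The Hessian at the origin is H = [[-2, 4, 0, 0], [4, -12, 10, 4], [0, 10, -42, -20], [0, 4, -20, -10]].
Symmetric row and column elimination reduces H to a congruent diagonal form with pivots -2, -4, -17, -2/17.
That gives 4 negative pivots.
H is negative definite, so the origin is a strict local maximum.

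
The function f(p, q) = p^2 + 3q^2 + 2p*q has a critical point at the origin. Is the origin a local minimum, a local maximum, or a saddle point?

local minimum

The Hessian at the origin is H = [[2, 2], [2, 6]].
det H = 2·6 − (2)² = 8 > 0 and H[1,1] = 2 > 0, so H is positive definite.
Therefore the origin is a local minimum.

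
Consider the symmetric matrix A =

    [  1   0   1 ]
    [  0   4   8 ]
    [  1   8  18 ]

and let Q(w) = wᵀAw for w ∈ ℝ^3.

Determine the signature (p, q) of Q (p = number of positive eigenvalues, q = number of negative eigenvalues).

(3, 0)

Congruent diagonalization of A (simultaneous row and column reduction) yields pivots 1, 4, 1.
Counting signs: 3 positive.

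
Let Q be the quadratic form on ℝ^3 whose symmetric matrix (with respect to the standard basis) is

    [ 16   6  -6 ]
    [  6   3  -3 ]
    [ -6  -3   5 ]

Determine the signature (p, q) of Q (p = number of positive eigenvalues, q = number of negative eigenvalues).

(3, 0)

Congruent diagonalization of A (simultaneous row and column reduction) yields pivots 16, 3/4, 2.
Counting signs: 3 positive.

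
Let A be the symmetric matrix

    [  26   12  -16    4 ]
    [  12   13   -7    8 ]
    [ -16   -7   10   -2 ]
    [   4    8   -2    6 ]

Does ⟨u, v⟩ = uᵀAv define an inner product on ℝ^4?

Leading principal minors: Δ_1 = 26, Δ_2 = 194, Δ_3 = 26, Δ_4 = 4.
All leading principal minors are positive, so by Sylvester's criterion Q is positive definite.
⟨·,·⟩ is an inner product exactly when A is positive definite.

yes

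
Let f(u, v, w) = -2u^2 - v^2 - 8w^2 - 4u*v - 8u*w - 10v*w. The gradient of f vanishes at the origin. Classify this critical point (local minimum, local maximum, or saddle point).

saddle point

The Hessian at the origin is H = [[-4, -4, -8], [-4, -2, -10], [-8, -10, -16]].
An LDLᵀ factorisation of H has diagonal entries -4, 2, -2.
That gives 1 positive, 2 negative pivots.
H is indefinite, so the origin is a saddle point.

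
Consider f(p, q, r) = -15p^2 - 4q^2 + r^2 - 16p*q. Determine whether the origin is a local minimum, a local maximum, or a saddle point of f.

The Hessian at the origin is H = [[-30, -16, 0], [-16, -8, 0], [0, 0, 2]].
Applying the same elementary operations to the rows and columns of H produces a congruent diagonal matrix with entries -30, 8/15, 2.
That gives 2 positive, 1 negative pivots.
H is indefinite, so the origin is a saddle point.

saddle point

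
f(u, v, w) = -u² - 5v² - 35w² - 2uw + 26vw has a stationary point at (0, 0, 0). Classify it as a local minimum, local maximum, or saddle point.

The Hessian at the origin is H = [[-2, 0, -2], [0, -10, 26], [-2, 26, -70]].
Congruent diagonalization of H (simultaneous row and column reduction) yields pivots -2, -10, -2/5.
Counting signs: 3 negative.
H is negative definite, so the origin is a strict local maximum.

local maximum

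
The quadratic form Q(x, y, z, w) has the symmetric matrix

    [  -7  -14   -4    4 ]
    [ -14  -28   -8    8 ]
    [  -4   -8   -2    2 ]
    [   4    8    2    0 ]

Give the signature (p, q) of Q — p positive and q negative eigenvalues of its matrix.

(2, 1)

Row-reducing A symmetrically gives the diagonal entries -7, 0, 2/7, 2.
So there are 2 positive, 1 negative, 1 zero pivots.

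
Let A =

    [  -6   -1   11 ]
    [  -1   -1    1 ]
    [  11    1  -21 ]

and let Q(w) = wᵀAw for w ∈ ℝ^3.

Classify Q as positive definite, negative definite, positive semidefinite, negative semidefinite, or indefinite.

Applying the same elementary operations to the rows and columns of A produces a congruent diagonal matrix with entries -6, -5/6, 0.
So there are 2 negative, 1 zero pivots.
Hence Q is negative semidefinite.

negative semidefinite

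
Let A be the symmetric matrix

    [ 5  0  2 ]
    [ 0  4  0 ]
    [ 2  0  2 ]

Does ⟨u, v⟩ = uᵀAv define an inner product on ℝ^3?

yes

Leading principal minors: Δ_1 = 5, Δ_2 = 20, Δ_3 = 24.
All leading principal minors are positive, so by Sylvester's criterion Q is positive definite.
⟨·,·⟩ is an inner product exactly when A is positive definite.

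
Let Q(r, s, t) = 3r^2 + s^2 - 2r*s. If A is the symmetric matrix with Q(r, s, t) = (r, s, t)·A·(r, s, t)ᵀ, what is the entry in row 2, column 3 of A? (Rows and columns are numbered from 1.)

0

The coefficient of s·t in Q is 0. For a symmetric A this equals A[2,3] + A[3,2] = 2·A[2,3].
So A[2,3] = 0/2 = 0.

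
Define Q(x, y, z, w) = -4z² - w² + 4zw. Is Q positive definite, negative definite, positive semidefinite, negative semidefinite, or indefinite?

negative semidefinite

The symmetric matrix is A = [[0, 0, 0, 0], [0, 0, 0, 0], [0, 0, -4, 2], [0, 0, 2, -1]].
Congruent diagonalization of A (simultaneous row and column reduction) yields pivots 0, 0, -4, 0.
Counting signs: 1 negative, 3 zero.
Hence Q is negative semidefinite.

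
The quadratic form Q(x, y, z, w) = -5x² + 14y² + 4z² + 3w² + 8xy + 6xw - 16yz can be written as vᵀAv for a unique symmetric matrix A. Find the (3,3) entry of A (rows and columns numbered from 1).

4

The coefficient of z² in Q is 4, and that is exactly A[3,3].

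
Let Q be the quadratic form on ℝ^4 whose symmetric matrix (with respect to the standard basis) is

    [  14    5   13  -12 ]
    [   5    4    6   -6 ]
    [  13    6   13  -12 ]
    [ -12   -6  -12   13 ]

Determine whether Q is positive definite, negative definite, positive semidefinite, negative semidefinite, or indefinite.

Row-reducing A symmetrically gives the diagonal entries 14, 31/14, 3/31, 1.
That gives 4 positive pivots.
Hence Q is positive definite.

positive definite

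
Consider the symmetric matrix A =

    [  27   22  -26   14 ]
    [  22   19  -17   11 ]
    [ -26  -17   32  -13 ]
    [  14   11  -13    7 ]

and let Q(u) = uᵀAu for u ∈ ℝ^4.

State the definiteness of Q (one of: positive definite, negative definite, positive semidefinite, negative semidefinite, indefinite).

Symmetric row and column elimination reduces A to a congruent diagonal form with pivots 27, 29/27, -271/29, 12/271.
Counting signs: 3 positive, 1 negative.
Hence Q is indefinite.

indefinite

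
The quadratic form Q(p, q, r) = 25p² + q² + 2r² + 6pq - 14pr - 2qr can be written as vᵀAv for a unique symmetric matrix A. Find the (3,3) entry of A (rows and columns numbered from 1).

2

The coefficient of r² in Q is 2, and that is exactly A[3,3].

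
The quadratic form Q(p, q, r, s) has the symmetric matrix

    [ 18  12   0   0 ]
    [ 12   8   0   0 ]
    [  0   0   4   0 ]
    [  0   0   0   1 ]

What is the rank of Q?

3

Symmetric row and column elimination reduces A to a congruent diagonal form with pivots 18, 0, 4, 1.
Counting signs: 3 positive, 1 zero.
The rank is the number of nonzero pivots: 3.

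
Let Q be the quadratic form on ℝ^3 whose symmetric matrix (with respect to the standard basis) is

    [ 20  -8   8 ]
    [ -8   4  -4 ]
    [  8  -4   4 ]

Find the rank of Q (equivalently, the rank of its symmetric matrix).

Congruent diagonalization of A (simultaneous row and column reduction) yields pivots 20, 4/5, 0.
That gives 2 positive, 1 zero pivots.
The rank is the number of nonzero pivots: 2.

2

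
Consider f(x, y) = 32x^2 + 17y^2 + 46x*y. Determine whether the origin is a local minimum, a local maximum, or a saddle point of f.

local minimum

The Hessian at the origin is H = [[64, 46], [46, 34]].
det H = 64·34 − (46)² = 60 > 0 and H[1,1] = 64 > 0, so H is positive definite.
Therefore the origin is a local minimum.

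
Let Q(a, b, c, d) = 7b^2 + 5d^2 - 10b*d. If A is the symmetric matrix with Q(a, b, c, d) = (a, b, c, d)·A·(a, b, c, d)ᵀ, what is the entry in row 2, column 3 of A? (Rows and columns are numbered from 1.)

The coefficient of b·c in Q is 0. For a symmetric A this equals A[2,3] + A[3,2] = 2·A[2,3].
So A[2,3] = 0/2 = 0.

0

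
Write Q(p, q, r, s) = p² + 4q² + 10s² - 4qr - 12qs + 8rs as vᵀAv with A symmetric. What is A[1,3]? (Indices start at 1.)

The coefficient of p·r in Q is 0. For a symmetric A this equals A[1,3] + A[3,1] = 2·A[1,3].
So A[1,3] = 0/2 = 0.

0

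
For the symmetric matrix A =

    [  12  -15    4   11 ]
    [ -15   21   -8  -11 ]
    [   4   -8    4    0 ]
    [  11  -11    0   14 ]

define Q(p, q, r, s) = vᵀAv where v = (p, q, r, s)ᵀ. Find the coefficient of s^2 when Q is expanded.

The coefficient of s^2 is the diagonal entry A[4,4] = 14.

14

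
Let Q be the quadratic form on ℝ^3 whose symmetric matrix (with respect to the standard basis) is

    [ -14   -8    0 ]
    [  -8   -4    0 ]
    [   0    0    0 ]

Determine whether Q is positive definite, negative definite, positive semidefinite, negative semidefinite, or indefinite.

indefinite

Congruent diagonalization of A (simultaneous row and column reduction) yields pivots -14, 4/7, 0.
Counting signs: 1 positive, 1 negative, 1 zero.
Hence Q is indefinite.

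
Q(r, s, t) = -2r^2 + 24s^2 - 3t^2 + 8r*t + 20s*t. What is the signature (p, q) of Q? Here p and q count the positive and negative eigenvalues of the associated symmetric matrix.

(2, 1)

The symmetric matrix is A = [[-2, 0, 4], [0, 24, 10], [4, 10, -3]].
Congruent diagonalization of A (simultaneous row and column reduction) yields pivots -2, 24, 5/6.
So there are 2 positive, 1 negative pivots.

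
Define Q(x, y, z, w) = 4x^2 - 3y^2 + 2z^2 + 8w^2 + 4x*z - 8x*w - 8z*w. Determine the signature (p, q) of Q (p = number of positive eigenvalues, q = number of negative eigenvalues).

(2, 1)

The symmetric matrix is A = [[4, 0, 2, -4], [0, -3, 0, 0], [2, 0, 2, -4], [-4, 0, -4, 8]].
Congruent diagonalization of A (simultaneous row and column reduction) yields pivots 4, -3, 1, 0.
Counting signs: 2 positive, 1 negative, 1 zero.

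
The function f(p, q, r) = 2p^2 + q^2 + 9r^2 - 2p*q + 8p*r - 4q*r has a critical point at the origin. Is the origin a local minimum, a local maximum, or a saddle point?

The Hessian at the origin is H = [[4, -2, 8], [-2, 2, -4], [8, -4, 18]].
Symmetric row and column elimination reduces H to a congruent diagonal form with pivots 4, 1, 2.
So there are 3 positive pivots.
H is positive definite, so the origin is a strict local minimum.

local minimum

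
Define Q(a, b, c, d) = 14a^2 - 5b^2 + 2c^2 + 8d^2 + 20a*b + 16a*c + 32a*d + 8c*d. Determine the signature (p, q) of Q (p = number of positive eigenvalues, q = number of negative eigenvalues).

Write A = [[14, 10, 8, 16], [10, -5, 0, 0], [8, 0, 2, 4], [16, 0, 4, 8]].
Row-reducing A symmetrically gives the diagonal entries 14, -85/7, 2/17, 0.
That gives 2 positive, 1 negative, 1 zero pivots.

(2, 1)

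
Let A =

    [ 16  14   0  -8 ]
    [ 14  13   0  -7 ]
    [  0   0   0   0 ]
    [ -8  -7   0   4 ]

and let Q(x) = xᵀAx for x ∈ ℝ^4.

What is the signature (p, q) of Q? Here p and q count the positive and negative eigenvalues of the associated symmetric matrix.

Applying the same elementary operations to the rows and columns of A produces a congruent diagonal matrix with entries 16, 3/4, 0, 0.
That gives 2 positive, 2 zero pivots.

(2, 0)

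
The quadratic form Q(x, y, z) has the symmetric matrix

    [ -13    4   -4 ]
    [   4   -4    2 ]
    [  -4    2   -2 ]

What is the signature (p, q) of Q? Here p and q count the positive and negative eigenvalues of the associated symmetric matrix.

(0, 3)

Congruent diagonalization of A (simultaneous row and column reduction) yields pivots -13, -36/13, -5/9.
That gives 3 negative pivots.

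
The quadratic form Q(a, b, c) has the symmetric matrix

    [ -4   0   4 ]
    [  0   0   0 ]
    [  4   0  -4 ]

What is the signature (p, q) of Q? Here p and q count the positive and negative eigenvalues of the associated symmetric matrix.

(0, 1)

Applying the same elementary operations to the rows and columns of A produces a congruent diagonal matrix with entries -4, 0, 0.
That gives 1 negative, 2 zero pivots.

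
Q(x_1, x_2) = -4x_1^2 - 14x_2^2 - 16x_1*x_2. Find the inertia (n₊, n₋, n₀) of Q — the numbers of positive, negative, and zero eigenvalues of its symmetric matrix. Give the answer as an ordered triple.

The associated matrix is A = [[-4, -8], [-8, -14]].
Symmetric row and column elimination reduces A to a congruent diagonal form with pivots -4, 2.
So there are 1 positive, 1 negative pivots.

(1, 1, 0)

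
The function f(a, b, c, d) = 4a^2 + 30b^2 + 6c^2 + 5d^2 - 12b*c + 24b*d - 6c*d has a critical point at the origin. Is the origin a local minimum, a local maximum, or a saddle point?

local minimum

The Hessian at the origin is H = [[8, 0, 0, 0], [0, 60, -12, 24], [0, -12, 12, -6], [0, 24, -6, 10]].
Row-reducing H symmetrically gives the diagonal entries 8, 60, 48/5, 1/4.
Counting signs: 4 positive.
H is positive definite, so the origin is a strict local minimum.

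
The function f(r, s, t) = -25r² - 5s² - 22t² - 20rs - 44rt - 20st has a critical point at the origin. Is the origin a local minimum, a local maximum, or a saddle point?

local maximum

The Hessian at the origin is H = [[-50, -20, -44], [-20, -10, -20], [-44, -20, -44]].
Symmetric row and column elimination reduces H to a congruent diagonal form with pivots -50, -2, -12/5.
So there are 3 negative pivots.
H is negative definite, so the origin is a strict local maximum.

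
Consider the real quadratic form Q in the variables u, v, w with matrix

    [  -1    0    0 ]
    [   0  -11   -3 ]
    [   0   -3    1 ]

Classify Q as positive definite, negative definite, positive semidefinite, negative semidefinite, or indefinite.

Row-reducing A symmetrically gives the diagonal entries -1, -11, 20/11.
So there are 1 positive, 2 negative pivots.
Hence Q is indefinite.

indefinite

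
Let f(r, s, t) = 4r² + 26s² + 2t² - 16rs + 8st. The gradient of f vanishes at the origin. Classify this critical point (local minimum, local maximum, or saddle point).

local minimum

The Hessian at the origin is H = [[8, -16, 0], [-16, 52, 8], [0, 8, 4]].
Symmetric row and column elimination reduces H to a congruent diagonal form with pivots 8, 20, 4/5.
So there are 3 positive pivots.
H is positive definite, so the origin is a strict local minimum.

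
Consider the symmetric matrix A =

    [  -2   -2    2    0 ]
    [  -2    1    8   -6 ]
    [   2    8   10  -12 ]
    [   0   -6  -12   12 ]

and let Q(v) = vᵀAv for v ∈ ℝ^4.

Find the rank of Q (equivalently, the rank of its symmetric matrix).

Applying the same elementary operations to the rows and columns of A produces a congruent diagonal matrix with entries -2, 3, 0, 0.
So there are 1 positive, 1 negative, 2 zero pivots.
The rank is the number of nonzero pivots: 2.

2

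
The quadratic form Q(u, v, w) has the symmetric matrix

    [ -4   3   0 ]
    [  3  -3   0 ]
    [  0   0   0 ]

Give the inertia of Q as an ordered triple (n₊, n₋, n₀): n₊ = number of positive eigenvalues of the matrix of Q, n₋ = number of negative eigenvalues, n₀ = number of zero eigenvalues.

(0, 2, 1)

Symmetric row and column elimination reduces A to a congruent diagonal form with pivots -4, -3/4, 0.
Counting signs: 2 negative, 1 zero.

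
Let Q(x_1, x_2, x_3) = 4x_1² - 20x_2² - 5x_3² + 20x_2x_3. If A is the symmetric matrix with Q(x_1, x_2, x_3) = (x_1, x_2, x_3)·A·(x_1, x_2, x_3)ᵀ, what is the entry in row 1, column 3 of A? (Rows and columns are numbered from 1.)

The coefficient of x_1·x_3 in Q is 0. For a symmetric A this equals A[1,3] + A[3,1] = 2·A[1,3].
So A[1,3] = 0/2 = 0.

0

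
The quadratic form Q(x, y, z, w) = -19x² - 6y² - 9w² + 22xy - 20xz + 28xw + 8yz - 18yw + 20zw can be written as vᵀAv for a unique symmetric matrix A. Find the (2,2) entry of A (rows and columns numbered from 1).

The coefficient of y² in Q is -6, and that is exactly A[2,2].

-6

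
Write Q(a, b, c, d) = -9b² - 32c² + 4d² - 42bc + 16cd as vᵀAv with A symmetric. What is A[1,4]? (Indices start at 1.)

The coefficient of a·d in Q is 0. For a symmetric A this equals A[1,4] + A[4,1] = 2·A[1,4].
So A[1,4] = 0/2 = 0.

0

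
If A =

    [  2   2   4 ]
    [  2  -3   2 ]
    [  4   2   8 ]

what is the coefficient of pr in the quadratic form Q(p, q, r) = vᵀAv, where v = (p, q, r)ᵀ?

8

The coefficient of pr is A[1,3] + A[3,1] = 2·4 = 8.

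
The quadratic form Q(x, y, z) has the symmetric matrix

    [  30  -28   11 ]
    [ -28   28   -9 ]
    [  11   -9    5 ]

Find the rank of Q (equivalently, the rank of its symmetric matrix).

Symmetric row and column elimination reduces A to a congruent diagonal form with pivots 30, 28/15, 3/28.
Counting signs: 3 positive.
The rank is the number of nonzero pivots: 3.

3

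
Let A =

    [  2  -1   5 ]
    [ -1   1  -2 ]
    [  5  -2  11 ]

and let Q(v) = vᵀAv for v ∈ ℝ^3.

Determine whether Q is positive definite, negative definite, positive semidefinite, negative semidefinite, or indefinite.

Symmetric row and column elimination reduces A to a congruent diagonal form with pivots 2, 1/2, -2.
So there are 2 positive, 1 negative pivots.
Hence Q is indefinite.

indefinite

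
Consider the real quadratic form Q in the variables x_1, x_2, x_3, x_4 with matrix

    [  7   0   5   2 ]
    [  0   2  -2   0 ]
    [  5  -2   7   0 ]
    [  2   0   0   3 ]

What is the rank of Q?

Applying the same elementary operations to the rows and columns of A produces a congruent diagonal matrix with entries 7, 2, 10/7, 1.
That gives 4 positive pivots.
The rank is the number of nonzero pivots: 4.

4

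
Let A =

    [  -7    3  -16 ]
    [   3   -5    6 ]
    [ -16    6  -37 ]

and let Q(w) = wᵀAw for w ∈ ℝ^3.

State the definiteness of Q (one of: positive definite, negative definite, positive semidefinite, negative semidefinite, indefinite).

Leading principal minors: Δ_1 = -7, Δ_2 = 26, Δ_3 = -6.
The signs alternate starting with Δ_1 < 0, so by Sylvester's criterion Q is negative definite.

negative definite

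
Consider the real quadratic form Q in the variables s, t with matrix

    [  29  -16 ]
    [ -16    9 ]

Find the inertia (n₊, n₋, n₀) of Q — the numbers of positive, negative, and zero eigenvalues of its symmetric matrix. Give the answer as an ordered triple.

(2, 0, 0)

Applying the same elementary operations to the rows and columns of A produces a congruent diagonal matrix with entries 29, 5/29.
So there are 2 positive pivots.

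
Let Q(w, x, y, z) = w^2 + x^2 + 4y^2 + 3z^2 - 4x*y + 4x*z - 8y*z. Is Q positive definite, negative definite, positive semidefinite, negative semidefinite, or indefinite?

Write A = [[1, 0, 0, 0], [0, 1, -2, 2], [0, -2, 4, -4], [0, 2, -4, 3]].
Applying the same elementary operations to the rows and columns of A produces a congruent diagonal matrix with entries 1, 1, 0, -1.
Counting signs: 2 positive, 1 negative, 1 zero.
Hence Q is indefinite.

indefinite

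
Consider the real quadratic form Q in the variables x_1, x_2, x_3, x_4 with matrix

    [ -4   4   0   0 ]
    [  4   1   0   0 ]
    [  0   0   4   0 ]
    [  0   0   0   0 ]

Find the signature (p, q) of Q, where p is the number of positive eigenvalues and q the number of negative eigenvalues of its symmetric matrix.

(2, 1)

Applying the same elementary operations to the rows and columns of A produces a congruent diagonal matrix with entries -4, 5, 4, 0.
Counting signs: 2 positive, 1 negative, 1 zero.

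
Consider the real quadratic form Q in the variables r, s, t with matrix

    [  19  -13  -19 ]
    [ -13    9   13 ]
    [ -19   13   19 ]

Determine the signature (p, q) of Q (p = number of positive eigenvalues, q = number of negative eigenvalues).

Symmetric row and column elimination reduces A to a congruent diagonal form with pivots 19, 2/19, 0.
So there are 2 positive, 1 zero pivots.

(2, 0)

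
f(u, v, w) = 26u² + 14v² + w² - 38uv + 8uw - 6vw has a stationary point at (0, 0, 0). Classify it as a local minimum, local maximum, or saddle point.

local minimum

The Hessian at the origin is H = [[52, -38, 8], [-38, 28, -6], [8, -6, 2]].
Row-reducing H symmetrically gives the diagonal entries 52, 3/13, 2/3.
Counting signs: 3 positive.
H is positive definite, so the origin is a strict local minimum.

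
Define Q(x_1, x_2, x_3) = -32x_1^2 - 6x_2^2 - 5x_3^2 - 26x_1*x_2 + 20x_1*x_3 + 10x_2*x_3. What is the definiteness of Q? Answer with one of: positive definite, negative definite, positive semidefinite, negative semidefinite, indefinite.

negative definite

Write A = [[-32, -13, 10], [-13, -6, 5], [10, 5, -5]].
An LDLᵀ factorisation of A has diagonal entries -32, -23/32, -15/23.
Counting signs: 3 negative.
Hence Q is negative definite.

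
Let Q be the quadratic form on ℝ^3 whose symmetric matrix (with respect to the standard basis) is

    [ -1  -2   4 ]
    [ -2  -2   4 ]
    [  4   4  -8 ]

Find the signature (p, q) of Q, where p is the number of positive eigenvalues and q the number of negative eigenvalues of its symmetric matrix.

(1, 1)

Congruent diagonalization of A (simultaneous row and column reduction) yields pivots -1, 2, 0.
That gives 1 positive, 1 negative, 1 zero pivots.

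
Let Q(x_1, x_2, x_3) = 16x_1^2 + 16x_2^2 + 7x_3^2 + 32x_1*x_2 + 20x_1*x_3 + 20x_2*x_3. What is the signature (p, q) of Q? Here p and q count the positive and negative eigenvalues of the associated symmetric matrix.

(2, 0)

The symmetric matrix is A = [[16, 16, 10], [16, 16, 10], [10, 10, 7]].
Row-reducing A symmetrically gives the diagonal entries 16, 0, 3/4.
So there are 2 positive, 1 zero pivots.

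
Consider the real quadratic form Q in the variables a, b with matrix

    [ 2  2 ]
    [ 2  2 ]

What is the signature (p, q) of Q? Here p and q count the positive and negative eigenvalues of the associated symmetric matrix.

Symmetric row and column elimination reduces A to a congruent diagonal form with pivots 2, 0.
Counting signs: 1 positive, 1 zero.

(1, 0)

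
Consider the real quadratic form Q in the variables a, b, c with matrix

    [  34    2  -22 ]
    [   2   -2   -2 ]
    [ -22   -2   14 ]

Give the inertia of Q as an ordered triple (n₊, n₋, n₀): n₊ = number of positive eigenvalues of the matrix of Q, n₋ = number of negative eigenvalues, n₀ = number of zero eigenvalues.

Symmetric row and column elimination reduces A to a congruent diagonal form with pivots 34, -36/17, 0.
That gives 1 positive, 1 negative, 1 zero pivots.

(1, 1, 1)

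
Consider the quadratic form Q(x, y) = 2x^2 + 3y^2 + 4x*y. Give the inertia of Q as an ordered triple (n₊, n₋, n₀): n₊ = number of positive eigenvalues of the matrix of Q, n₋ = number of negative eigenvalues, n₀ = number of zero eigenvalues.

(2, 0, 0)

Write A = [[2, 2], [2, 3]].
Row-reducing A symmetrically gives the diagonal entries 2, 1.
That gives 2 positive pivots.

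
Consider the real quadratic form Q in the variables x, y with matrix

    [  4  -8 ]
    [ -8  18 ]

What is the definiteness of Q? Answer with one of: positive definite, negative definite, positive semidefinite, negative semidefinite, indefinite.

positive definite

Leading principal minors: Δ_1 = 4, Δ_2 = 8.
All leading principal minors are positive, so by Sylvester's criterion Q is positive definite.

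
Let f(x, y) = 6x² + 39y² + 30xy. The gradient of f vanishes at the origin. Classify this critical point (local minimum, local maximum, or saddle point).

local minimum

The Hessian at the origin is H = [[12, 30], [30, 78]].
det H = 12·78 − (30)² = 36 > 0 and H[1,1] = 12 > 0, so H is positive definite.
Therefore the origin is a local minimum.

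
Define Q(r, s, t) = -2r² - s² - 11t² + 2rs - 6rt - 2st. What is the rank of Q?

The symmetric matrix is A = [[-2, 1, -3], [1, -1, -1], [-3, -1, -11]].
Applying the same elementary operations to the rows and columns of A produces a congruent diagonal matrix with entries -2, -1/2, 6.
So there are 1 positive, 2 negative pivots.
The rank is the number of nonzero pivots: 3.

3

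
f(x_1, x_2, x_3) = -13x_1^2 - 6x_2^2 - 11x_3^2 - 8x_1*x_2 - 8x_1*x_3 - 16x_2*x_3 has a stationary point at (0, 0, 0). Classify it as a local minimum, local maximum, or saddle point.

local maximum

The Hessian at the origin is H = [[-26, -8, -8], [-8, -12, -16], [-8, -16, -22]].
Symmetric row and column elimination reduces H to a congruent diagonal form with pivots -26, -124/13, -10/31.
So there are 3 negative pivots.
H is negative definite, so the origin is a strict local maximum.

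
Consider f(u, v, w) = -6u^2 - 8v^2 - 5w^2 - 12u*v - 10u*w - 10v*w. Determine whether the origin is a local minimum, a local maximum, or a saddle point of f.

The Hessian at the origin is H = [[-12, -12, -10], [-12, -16, -10], [-10, -10, -10]].
Congruent diagonalization of H (simultaneous row and column reduction) yields pivots -12, -4, -5/3.
So there are 3 negative pivots.
H is negative definite, so the origin is a strict local maximum.

local maximum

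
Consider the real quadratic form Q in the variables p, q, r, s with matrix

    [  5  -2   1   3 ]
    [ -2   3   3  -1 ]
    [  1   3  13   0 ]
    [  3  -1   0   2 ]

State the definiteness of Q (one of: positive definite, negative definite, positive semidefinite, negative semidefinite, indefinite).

Leading principal minors: Δ_1 = 5, Δ_2 = 11, Δ_3 = 83, Δ_4 = 6.
All leading principal minors are positive, so by Sylvester's criterion Q is positive definite.

positive definite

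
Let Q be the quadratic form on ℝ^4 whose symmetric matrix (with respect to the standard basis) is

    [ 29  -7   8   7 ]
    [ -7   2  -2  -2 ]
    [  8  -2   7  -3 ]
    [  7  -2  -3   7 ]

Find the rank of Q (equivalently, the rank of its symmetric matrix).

4

Applying the same elementary operations to the rows and columns of A produces a congruent diagonal matrix with entries 29, 9/29, 43/9, -10/43.
Counting signs: 3 positive, 1 negative.
The rank is the number of nonzero pivots: 4.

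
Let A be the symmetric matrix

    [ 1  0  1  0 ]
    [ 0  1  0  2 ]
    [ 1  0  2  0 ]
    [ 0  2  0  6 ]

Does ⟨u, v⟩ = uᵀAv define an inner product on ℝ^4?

yes

Leading principal minors: Δ_1 = 1, Δ_2 = 1, Δ_3 = 1, Δ_4 = 2.
All leading principal minors are positive, so by Sylvester's criterion Q is positive definite.
⟨·,·⟩ is an inner product exactly when A is positive definite.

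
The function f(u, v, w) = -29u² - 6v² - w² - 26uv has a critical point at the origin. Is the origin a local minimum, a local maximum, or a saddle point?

The Hessian at the origin is H = [[-58, -26, 0], [-26, -12, 0], [0, 0, -2]].
Applying the same elementary operations to the rows and columns of H produces a congruent diagonal matrix with entries -58, -10/29, -2.
That gives 3 negative pivots.
H is negative definite, so the origin is a strict local maximum.

local maximum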